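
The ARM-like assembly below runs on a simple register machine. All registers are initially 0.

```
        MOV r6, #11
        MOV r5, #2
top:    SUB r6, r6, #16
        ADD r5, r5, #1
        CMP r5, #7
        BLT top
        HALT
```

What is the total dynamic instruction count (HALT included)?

23

r6=11
r5=2
r6=11-16=-5
r5=2+1=3
CMP r5, #7  (cmp 3,7)
BLT top: taken
r6=(-5)-16=-21
r5=3+1=4
CMP r5, #7  (cmp 4,7)
BLT top: taken
r6=(-21)-16=-37
r5=4+1=5
CMP r5, #7  (cmp 5,7)
BLT top: taken
r6=(-37)-16=-53
r5=5+1=6
CMP r5, #7  (cmp 6,7)
BLT top: taken
r6=(-53)-16=-69
r5=6+1=7
CMP r5, #7  (cmp 7,7)
BLT top: not taken
halt.
Total executed instructions: 23.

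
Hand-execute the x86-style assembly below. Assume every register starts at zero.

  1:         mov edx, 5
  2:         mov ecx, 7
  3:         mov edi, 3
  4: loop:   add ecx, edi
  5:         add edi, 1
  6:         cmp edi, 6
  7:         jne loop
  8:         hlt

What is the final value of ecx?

19

after mov edx, 5: edx=5
after mov ecx, 7: ecx=7
after mov edi, 3: edi=3
after add ecx, edi: ecx=7+3=10
after add edi, 1: edi=3+1=4
cmp edi, 6  (cmp 4,6)
jne loop: taken
after add ecx, edi: ecx=10+4=14
after add edi, 1: edi=4+1=5
cmp edi, 6  (cmp 5,6)
jne loop: taken
after add ecx, edi: ecx=14+5=19
after add edi, 1: edi=5+1=6
cmp edi, 6  (cmp 6,6)
jne loop: not taken
halt.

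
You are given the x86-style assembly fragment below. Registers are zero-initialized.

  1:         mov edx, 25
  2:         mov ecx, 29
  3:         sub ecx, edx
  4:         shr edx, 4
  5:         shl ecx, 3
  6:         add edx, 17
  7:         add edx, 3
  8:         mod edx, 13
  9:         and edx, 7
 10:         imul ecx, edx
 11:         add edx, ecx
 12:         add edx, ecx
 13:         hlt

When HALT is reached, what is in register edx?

after mov edx, 25: edx=25
after mov ecx, 29: ecx=29
after sub ecx, edx: ecx=29-25=4
after shr edx, 4: edx=25>>4=1
after shl ecx, 3: ecx=4<<3=32
after add edx, 17: edx=1+17=18
after add edx, 3: edx=18+3=21
after mod edx, 13: edx=21%13=8
after and edx, 7: edx=8&7=0
after imul ecx, edx: ecx=32*0=0
after add edx, ecx: edx=0+0=0
after add edx, ecx: edx=0+0=0
halt.

0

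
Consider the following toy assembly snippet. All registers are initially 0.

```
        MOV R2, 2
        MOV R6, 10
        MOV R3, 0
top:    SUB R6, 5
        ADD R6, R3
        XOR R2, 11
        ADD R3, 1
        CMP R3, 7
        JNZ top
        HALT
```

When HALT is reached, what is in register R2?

MOV R2, 2 → R2=2
MOV R6, 10 → R6=10
MOV R3, 0 → R3=0
SUB R6, 5 → R6=10-5=5
ADD R6, R3 → R6=5+0=5
XOR R2, 11 → R2=2^11=9
ADD R3, 1 → R3=0+1=1
CMP R3, 7  (cmp 1,7)
JNZ top: taken
SUB R6, 5 → R6=5-5=0
ADD R6, R3 → R6=0+1=1
XOR R2, 11 → R2=9^11=2
ADD R3, 1 → R3=1+1=2
CMP R3, 7  (cmp 2,7)
JNZ top: taken
SUB R6, 5 → R6=1-5=-4
ADD R6, R3 → R6=(-4)+2=-2
XOR R2, 11 → R2=2^11=9
ADD R3, 1 → R3=2+1=3
CMP R3, 7  (cmp 3,7)
JNZ top: taken
SUB R6, 5 → R6=(-2)-5=-7
ADD R6, R3 → R6=(-7)+3=-4
XOR R2, 11 → R2=9^11=2
ADD R3, 1 → R3=3+1=4
CMP R3, 7  (cmp 4,7)
JNZ top: taken
SUB R6, 5 → R6=(-4)-5=-9
ADD R6, R3 → R6=(-9)+4=-5
XOR R2, 11 → R2=2^11=9
ADD R3, 1 → R3=4+1=5
CMP R3, 7  (cmp 5,7)
JNZ top: taken
SUB R6, 5 → R6=(-5)-5=-10
ADD R6, R3 → R6=(-10)+5=-5
XOR R2, 11 → R2=9^11=2
ADD R3, 1 → R3=5+1=6
CMP R3, 7  (cmp 6,7)
JNZ top: taken
SUB R6, 5 → R6=(-5)-5=-10
ADD R6, R3 → R6=(-10)+6=-4
XOR R2, 11 → R2=2^11=9
ADD R3, 1 → R3=6+1=7
CMP R3, 7  (cmp 7,7)
JNZ top: not taken
halt.

9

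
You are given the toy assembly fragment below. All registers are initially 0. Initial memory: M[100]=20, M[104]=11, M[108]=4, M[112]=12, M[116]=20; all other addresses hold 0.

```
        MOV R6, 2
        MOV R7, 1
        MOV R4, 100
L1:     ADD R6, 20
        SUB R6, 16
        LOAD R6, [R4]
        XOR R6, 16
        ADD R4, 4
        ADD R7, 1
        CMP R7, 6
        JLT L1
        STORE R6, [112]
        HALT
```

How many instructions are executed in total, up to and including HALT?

45

MOV R6, 2 → R6=2
MOV R7, 1 → R7=1
MOV R4, 100 → R4=100
ADD R6, 20 → R6=2+20=22
SUB R6, 16 → R6=22-16=6
LOAD R6, [R4] → R6=M[100]=20
XOR R6, 16 → R6=20^16=4
ADD R4, 4 → R4=100+4=104
ADD R7, 1 → R7=1+1=2
CMP R7, 6  (cmp 2,6)
JLT L1: taken
ADD R6, 20 → R6=4+20=24
SUB R6, 16 → R6=24-16=8
LOAD R6, [R4] → R6=M[104]=11
XOR R6, 16 → R6=11^16=27
ADD R4, 4 → R4=104+4=108
ADD R7, 1 → R7=2+1=3
CMP R7, 6  (cmp 3,6)
JLT L1: taken
ADD R6, 20 → R6=27+20=47
SUB R6, 16 → R6=47-16=31
LOAD R6, [R4] → R6=M[108]=4
XOR R6, 16 → R6=4^16=20
ADD R4, 4 → R4=108+4=112
ADD R7, 1 → R7=3+1=4
CMP R7, 6  (cmp 4,6)
JLT L1: taken
ADD R6, 20 → R6=20+20=40
SUB R6, 16 → R6=40-16=24
LOAD R6, [R4] → R6=M[112]=12
XOR R6, 16 → R6=12^16=28
ADD R4, 4 → R4=112+4=116
ADD R7, 1 → R7=4+1=5
CMP R7, 6  (cmp 5,6)
JLT L1: taken
ADD R6, 20 → R6=28+20=48
SUB R6, 16 → R6=48-16=32
LOAD R6, [R4] → R6=M[116]=20
XOR R6, 16 → R6=20^16=4
ADD R4, 4 → R4=116+4=120
ADD R7, 1 → R7=5+1=6
CMP R7, 6  (cmp 6,6)
JLT L1: not taken
STORE R6, [112] → M[112]=4
halt.
Total executed instructions: 45.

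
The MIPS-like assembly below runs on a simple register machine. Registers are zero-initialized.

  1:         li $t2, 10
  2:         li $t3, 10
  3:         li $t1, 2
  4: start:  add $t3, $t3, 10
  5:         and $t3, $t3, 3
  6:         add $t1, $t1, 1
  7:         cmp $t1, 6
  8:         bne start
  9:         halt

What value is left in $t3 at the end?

li $t2, 10 → $t2=10
li $t3, 10 → $t3=10
li $t1, 2 → $t1=2
add $t3, $t3, 10 → $t3=10+10=20
and $t3, $t3, 3 → $t3=20&3=0
add $t1, $t1, 1 → $t1=2+1=3
cmp $t1, 6  (cmp 3,6)
bne start: taken
add $t3, $t3, 10 → $t3=0+10=10
and $t3, $t3, 3 → $t3=10&3=2
add $t1, $t1, 1 → $t1=3+1=4
cmp $t1, 6  (cmp 4,6)
bne start: taken
add $t3, $t3, 10 → $t3=2+10=12
and $t3, $t3, 3 → $t3=12&3=0
add $t1, $t1, 1 → $t1=4+1=5
cmp $t1, 6  (cmp 5,6)
bne start: taken
add $t3, $t3, 10 → $t3=0+10=10
and $t3, $t3, 3 → $t3=10&3=2
add $t1, $t1, 1 → $t1=5+1=6
cmp $t1, 6  (cmp 6,6)
bne start: not taken
halt.

2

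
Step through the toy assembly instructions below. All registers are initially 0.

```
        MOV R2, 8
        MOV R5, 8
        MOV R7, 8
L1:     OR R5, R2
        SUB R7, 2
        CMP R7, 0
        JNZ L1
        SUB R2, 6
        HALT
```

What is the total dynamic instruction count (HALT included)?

21

after MOV R2, 8: R2=8
after MOV R5, 8: R5=8
after MOV R7, 8: R7=8
after OR R5, R2: R5=8|8=8
after SUB R7, 2: R7=8-2=6
CMP R7, 0  (cmp 6,0)
JNZ L1: taken
after OR R5, R2: R5=8|8=8
after SUB R7, 2: R7=6-2=4
CMP R7, 0  (cmp 4,0)
JNZ L1: taken
after OR R5, R2: R5=8|8=8
after SUB R7, 2: R7=4-2=2
CMP R7, 0  (cmp 2,0)
JNZ L1: taken
after OR R5, R2: R5=8|8=8
after SUB R7, 2: R7=2-2=0
CMP R7, 0  (cmp 0,0)
JNZ L1: not taken
after SUB R2, 6: R2=8-6=2
halt.
Total executed instructions: 21.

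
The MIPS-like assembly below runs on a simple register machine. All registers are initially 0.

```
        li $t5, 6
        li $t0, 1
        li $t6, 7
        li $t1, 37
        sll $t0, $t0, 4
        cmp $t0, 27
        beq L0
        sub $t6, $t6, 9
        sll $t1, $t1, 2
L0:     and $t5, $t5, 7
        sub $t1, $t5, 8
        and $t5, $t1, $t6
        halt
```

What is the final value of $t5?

-2

li $t5, 6 → $t5=6
li $t0, 1 → $t0=1
li $t6, 7 → $t6=7
li $t1, 37 → $t1=37
sll $t0, $t0, 4 → $t0=1<<4=16
cmp $t0, 27  (cmp 16,27)
beq L0: not taken
sub $t6, $t6, 9 → $t6=7-9=-2
sll $t1, $t1, 2 → $t1=37<<2=148
and $t5, $t5, 7 → $t5=6&7=6
sub $t1, $t5, 8 → $t1=6-8=-2
and $t5, $t1, $t6 → $t5=(-2)&(-2)=-2
halt.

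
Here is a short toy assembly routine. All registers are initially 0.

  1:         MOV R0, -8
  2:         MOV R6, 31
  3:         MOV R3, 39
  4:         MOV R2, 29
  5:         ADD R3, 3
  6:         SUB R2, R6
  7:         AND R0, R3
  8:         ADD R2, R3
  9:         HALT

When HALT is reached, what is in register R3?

42

after MOV R0, -8: R0=-8
after MOV R6, 31: R6=31
after MOV R3, 39: R3=39
after MOV R2, 29: R2=29
after ADD R3, 3: R3=39+3=42
after SUB R2, R6: R2=29-31=-2
after AND R0, R3: R0=(-8)&42=40
after ADD R2, R3: R2=(-2)+42=40
halt.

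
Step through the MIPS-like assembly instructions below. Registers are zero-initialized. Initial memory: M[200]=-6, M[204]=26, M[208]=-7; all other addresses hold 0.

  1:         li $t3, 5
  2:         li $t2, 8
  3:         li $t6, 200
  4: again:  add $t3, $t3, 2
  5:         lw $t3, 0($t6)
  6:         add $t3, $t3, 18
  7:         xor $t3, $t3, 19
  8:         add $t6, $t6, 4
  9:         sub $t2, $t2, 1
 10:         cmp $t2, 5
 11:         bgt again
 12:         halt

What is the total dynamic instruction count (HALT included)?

28

$t3=5
$t2=8
$t6=200
$t3=5+2=7
$t3=M[200]=-6
$t3=(-6)+18=12
$t3=12^19=31
$t6=200+4=204
$t2=8-1=7
cmp $t2, 5  (cmp 7,5)
bgt again: taken
$t3=31+2=33
$t3=M[204]=26
$t3=26+18=44
$t3=44^19=63
$t6=204+4=208
$t2=7-1=6
cmp $t2, 5  (cmp 6,5)
bgt again: taken
$t3=63+2=65
$t3=M[208]=-7
$t3=(-7)+18=11
$t3=11^19=24
$t6=208+4=212
$t2=6-1=5
cmp $t2, 5  (cmp 5,5)
bgt again: not taken
halt.
Total executed instructions: 28.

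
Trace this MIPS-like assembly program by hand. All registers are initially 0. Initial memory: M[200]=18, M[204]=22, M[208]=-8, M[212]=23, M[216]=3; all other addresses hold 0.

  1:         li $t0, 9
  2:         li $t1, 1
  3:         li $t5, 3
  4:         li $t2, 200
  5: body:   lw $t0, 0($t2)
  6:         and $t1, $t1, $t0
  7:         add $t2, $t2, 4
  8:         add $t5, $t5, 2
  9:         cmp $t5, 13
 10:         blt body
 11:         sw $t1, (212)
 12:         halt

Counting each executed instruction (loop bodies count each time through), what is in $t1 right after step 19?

li $t0, 9 → $t0=9
li $t1, 1 → $t1=1
li $t5, 3 → $t5=3
li $t2, 200 → $t2=200
lw $t0, 0($t2) → $t0=M[200]=18
and $t1, $t1, $t0 → $t1=1&18=0
add $t2, $t2, 4 → $t2=200+4=204
add $t5, $t5, 2 → $t5=3+2=5
cmp $t5, 13  (cmp 5,13)
blt body: taken
lw $t0, 0($t2) → $t0=M[204]=22
and $t1, $t1, $t0 → $t1=0&22=0
add $t2, $t2, 4 → $t2=204+4=208
add $t5, $t5, 2 → $t5=5+2=7
cmp $t5, 13  (cmp 7,13)
blt body: taken
lw $t0, 0($t2) → $t0=M[208]=-8
and $t1, $t1, $t0 → $t1=0&(-8)=0
add $t2, $t2, 4 → $t2=208+4=212
After step 19: $t1 = 0.

0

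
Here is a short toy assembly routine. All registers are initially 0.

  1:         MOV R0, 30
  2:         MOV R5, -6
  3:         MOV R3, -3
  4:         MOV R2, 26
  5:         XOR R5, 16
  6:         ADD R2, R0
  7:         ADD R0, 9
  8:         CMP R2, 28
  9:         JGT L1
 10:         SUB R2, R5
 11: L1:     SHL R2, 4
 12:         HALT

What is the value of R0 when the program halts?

after MOV R0, 30: R0=30
after MOV R5, -6: R5=-6
after MOV R3, -3: R3=-3
after MOV R2, 26: R2=26
after XOR R5, 16: R5=(-6)^16=-22
after ADD R2, R0: R2=26+30=56
after ADD R0, 9: R0=30+9=39
CMP R2, 28  (cmp 56,28)
JGT L1: taken
after SHL R2, 4: R2=56<<4=896
halt.

39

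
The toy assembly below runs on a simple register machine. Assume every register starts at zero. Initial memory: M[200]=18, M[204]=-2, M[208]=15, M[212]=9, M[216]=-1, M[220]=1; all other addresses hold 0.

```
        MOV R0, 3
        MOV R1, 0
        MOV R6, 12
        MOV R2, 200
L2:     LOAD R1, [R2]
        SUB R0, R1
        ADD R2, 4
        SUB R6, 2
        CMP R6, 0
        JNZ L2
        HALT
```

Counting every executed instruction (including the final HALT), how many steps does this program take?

R0=3
R1=0
R6=12
R2=200
R1=M[200]=18
R0=3-18=-15
R2=200+4=204
R6=12-2=10
CMP R6, 0  (cmp 10,0)
JNZ L2: taken
R1=M[204]=-2
R0=(-15)-(-2)=-13
R2=204+4=208
R6=10-2=8
CMP R6, 0  (cmp 8,0)
JNZ L2: taken
R1=M[208]=15
R0=(-13)-15=-28
R2=208+4=212
R6=8-2=6
CMP R6, 0  (cmp 6,0)
JNZ L2: taken
R1=M[212]=9
R0=(-28)-9=-37
R2=212+4=216
R6=6-2=4
CMP R6, 0  (cmp 4,0)
JNZ L2: taken
R1=M[216]=-1
R0=(-37)-(-1)=-36
R2=216+4=220
R6=4-2=2
CMP R6, 0  (cmp 2,0)
JNZ L2: taken
R1=M[220]=1
R0=(-36)-1=-37
R2=220+4=224
R6=2-2=0
CMP R6, 0  (cmp 0,0)
JNZ L2: not taken
halt.
Total executed instructions: 41.

41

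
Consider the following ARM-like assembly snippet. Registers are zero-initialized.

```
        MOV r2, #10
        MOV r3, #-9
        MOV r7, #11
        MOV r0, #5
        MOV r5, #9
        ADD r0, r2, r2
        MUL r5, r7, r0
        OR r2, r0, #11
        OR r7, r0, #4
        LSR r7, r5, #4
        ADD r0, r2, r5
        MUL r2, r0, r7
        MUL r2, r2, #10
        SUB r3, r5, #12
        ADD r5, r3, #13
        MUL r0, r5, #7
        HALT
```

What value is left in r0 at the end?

1547

r2=10
r3=-9
r7=11
r0=5
r5=9
r0=10+10=20
r5=11*20=220
r2=20|11=31
r7=20|4=20
r7=220>>4=13
r0=31+220=251
r2=251*13=3263
r2=3263*10=32630
r3=220-12=208
r5=208+13=221
r0=221*7=1547
halt.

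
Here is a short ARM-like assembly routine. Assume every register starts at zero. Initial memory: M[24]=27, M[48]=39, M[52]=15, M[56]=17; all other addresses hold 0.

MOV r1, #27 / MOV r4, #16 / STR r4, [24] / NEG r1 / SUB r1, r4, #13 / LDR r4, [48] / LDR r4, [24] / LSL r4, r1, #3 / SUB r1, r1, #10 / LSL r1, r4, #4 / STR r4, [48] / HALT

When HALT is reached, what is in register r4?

24

MOV r1, #27 → r1=27
MOV r4, #16 → r4=16
STR r4, [24] → M[24]=16
NEG r1 → r1=-(27)=-27
SUB r1, r4, #13 → r1=16-13=3
LDR r4, [48] → r4=M[48]=39
LDR r4, [24] → r4=M[24]=16
LSL r4, r1, #3 → r4=3<<3=24
SUB r1, r1, #10 → r1=3-10=-7
LSL r1, r4, #4 → r1=24<<4=384
STR r4, [48] → M[48]=24
halt.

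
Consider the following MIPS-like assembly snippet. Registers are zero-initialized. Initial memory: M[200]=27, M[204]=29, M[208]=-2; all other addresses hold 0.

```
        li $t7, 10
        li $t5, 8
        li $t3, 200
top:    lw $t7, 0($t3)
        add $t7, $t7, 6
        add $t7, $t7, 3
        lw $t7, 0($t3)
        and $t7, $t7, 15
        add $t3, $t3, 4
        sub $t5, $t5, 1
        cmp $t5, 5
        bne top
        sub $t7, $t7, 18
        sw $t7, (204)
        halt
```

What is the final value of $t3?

after li $t7, 10: $t7=10
after li $t5, 8: $t5=8
after li $t3, 200: $t3=200
after lw $t7, 0($t3): $t7=M[200]=27
after add $t7, $t7, 6: $t7=27+6=33
after add $t7, $t7, 3: $t7=33+3=36
after lw $t7, 0($t3): $t7=M[200]=27
after and $t7, $t7, 15: $t7=27&15=11
after add $t3, $t3, 4: $t3=200+4=204
after sub $t5, $t5, 1: $t5=8-1=7
cmp $t5, 5  (cmp 7,5)
bne top: taken
after lw $t7, 0($t3): $t7=M[204]=29
after add $t7, $t7, 6: $t7=29+6=35
after add $t7, $t7, 3: $t7=35+3=38
after lw $t7, 0($t3): $t7=M[204]=29
after and $t7, $t7, 15: $t7=29&15=13
after add $t3, $t3, 4: $t3=204+4=208
after sub $t5, $t5, 1: $t5=7-1=6
cmp $t5, 5  (cmp 6,5)
bne top: taken
after lw $t7, 0($t3): $t7=M[208]=-2
after add $t7, $t7, 6: $t7=(-2)+6=4
after add $t7, $t7, 3: $t7=4+3=7
after lw $t7, 0($t3): $t7=M[208]=-2
after and $t7, $t7, 15: $t7=(-2)&15=14
after add $t3, $t3, 4: $t3=208+4=212
after sub $t5, $t5, 1: $t5=6-1=5
cmp $t5, 5  (cmp 5,5)
bne top: not taken
after sub $t7, $t7, 18: $t7=14-18=-4
sw $t7, (204) → M[204]=-4
halt.

212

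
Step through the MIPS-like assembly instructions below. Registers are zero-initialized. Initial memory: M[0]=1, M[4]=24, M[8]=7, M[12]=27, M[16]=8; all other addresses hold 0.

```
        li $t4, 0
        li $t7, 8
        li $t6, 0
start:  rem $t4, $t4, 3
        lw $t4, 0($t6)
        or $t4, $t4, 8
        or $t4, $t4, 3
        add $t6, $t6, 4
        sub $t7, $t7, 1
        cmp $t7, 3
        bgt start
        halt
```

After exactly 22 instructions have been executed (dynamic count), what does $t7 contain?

li $t4, 0 → $t4=0
li $t7, 8 → $t7=8
li $t6, 0 → $t6=0
rem $t4, $t4, 3 → $t4=0%3=0
lw $t4, 0($t6) → $t4=M[0]=1
or $t4, $t4, 8 → $t4=1|8=9
or $t4, $t4, 3 → $t4=9|3=11
add $t6, $t6, 4 → $t6=0+4=4
sub $t7, $t7, 1 → $t7=8-1=7
cmp $t7, 3  (cmp 7,3)
bgt start: taken
rem $t4, $t4, 3 → $t4=11%3=2
lw $t4, 0($t6) → $t4=M[4]=24
or $t4, $t4, 8 → $t4=24|8=24
or $t4, $t4, 3 → $t4=24|3=27
add $t6, $t6, 4 → $t6=4+4=8
sub $t7, $t7, 1 → $t7=7-1=6
cmp $t7, 3  (cmp 6,3)
bgt start: taken
rem $t4, $t4, 3 → $t4=27%3=0
lw $t4, 0($t6) → $t4=M[8]=7
or $t4, $t4, 8 → $t4=7|8=15
After step 22: $t7 = 6.

6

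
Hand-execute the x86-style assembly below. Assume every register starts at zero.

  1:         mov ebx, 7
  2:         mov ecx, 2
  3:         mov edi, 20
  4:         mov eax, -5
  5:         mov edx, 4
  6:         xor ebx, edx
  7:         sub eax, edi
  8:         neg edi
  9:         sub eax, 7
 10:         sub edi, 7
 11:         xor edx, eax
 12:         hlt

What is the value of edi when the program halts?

after mov ebx, 7: ebx=7
after mov ecx, 2: ecx=2
after mov edi, 20: edi=20
after mov eax, -5: eax=-5
after mov edx, 4: edx=4
after xor ebx, edx: ebx=7^4=3
after sub eax, edi: eax=(-5)-20=-25
after neg edi: edi=-(20)=-20
after sub eax, 7: eax=(-25)-7=-32
after sub edi, 7: edi=(-20)-7=-27
after xor edx, eax: edx=4^(-32)=-28
halt.

-27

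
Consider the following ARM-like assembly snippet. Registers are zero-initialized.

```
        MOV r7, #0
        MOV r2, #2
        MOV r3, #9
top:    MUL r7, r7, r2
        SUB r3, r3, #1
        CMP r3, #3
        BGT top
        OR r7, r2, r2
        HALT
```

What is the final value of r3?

MOV r7, #0 → r7=0
MOV r2, #2 → r2=2
MOV r3, #9 → r3=9
MUL r7, r7, r2 → r7=0*2=0
SUB r3, r3, #1 → r3=9-1=8
CMP r3, #3  (cmp 8,3)
BGT top: taken
MUL r7, r7, r2 → r7=0*2=0
SUB r3, r3, #1 → r3=8-1=7
CMP r3, #3  (cmp 7,3)
BGT top: taken
MUL r7, r7, r2 → r7=0*2=0
SUB r3, r3, #1 → r3=7-1=6
CMP r3, #3  (cmp 6,3)
BGT top: taken
MUL r7, r7, r2 → r7=0*2=0
SUB r3, r3, #1 → r3=6-1=5
CMP r3, #3  (cmp 5,3)
BGT top: taken
MUL r7, r7, r2 → r7=0*2=0
SUB r3, r3, #1 → r3=5-1=4
CMP r3, #3  (cmp 4,3)
BGT top: taken
MUL r7, r7, r2 → r7=0*2=0
SUB r3, r3, #1 → r3=4-1=3
CMP r3, #3  (cmp 3,3)
BGT top: not taken
OR r7, r2, r2 → r7=2|2=2
halt.

3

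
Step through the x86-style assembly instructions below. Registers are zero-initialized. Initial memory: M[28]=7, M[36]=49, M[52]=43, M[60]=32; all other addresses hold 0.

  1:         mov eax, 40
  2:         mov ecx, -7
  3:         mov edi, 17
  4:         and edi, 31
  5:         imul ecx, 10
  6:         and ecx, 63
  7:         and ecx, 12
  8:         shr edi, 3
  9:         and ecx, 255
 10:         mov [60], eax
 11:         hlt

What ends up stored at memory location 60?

after mov eax, 40: eax=40
after mov ecx, -7: ecx=-7
after mov edi, 17: edi=17
after and edi, 31: edi=17&31=17
after imul ecx, 10: ecx=(-7)*10=-70
after and ecx, 63: ecx=(-70)&63=58
after and ecx, 12: ecx=58&12=8
after shr edi, 3: edi=17>>3=2
after and ecx, 255: ecx=8&255=8
mov [60], eax → M[60]=40
halt.

40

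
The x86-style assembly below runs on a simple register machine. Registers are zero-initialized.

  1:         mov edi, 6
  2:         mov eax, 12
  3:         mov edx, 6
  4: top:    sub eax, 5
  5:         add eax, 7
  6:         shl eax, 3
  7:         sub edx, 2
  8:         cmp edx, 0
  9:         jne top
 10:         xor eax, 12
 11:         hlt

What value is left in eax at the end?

edi=6
eax=12
edx=6
eax=12-5=7
eax=7+7=14
eax=14<<3=112
edx=6-2=4
cmp edx, 0  (cmp 4,0)
jne top: taken
eax=112-5=107
eax=107+7=114
eax=114<<3=912
edx=4-2=2
cmp edx, 0  (cmp 2,0)
jne top: taken
eax=912-5=907
eax=907+7=914
eax=914<<3=7312
edx=2-2=0
cmp edx, 0  (cmp 0,0)
jne top: not taken
eax=7312^12=7324
halt.

7324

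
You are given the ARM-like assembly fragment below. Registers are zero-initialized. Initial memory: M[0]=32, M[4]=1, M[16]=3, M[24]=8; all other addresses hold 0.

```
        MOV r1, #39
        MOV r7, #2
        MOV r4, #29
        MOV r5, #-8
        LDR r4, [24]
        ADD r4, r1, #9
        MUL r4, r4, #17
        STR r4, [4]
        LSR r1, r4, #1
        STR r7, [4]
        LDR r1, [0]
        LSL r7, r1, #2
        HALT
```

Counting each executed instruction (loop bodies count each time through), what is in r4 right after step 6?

48

after MOV r1, #39: r1=39
after MOV r7, #2: r7=2
after MOV r4, #29: r4=29
after MOV r5, #-8: r5=-8
after LDR r4, [24]: r4=M[24]=8
after ADD r4, r1, #9: r4=39+9=48
After step 6: r4 = 48.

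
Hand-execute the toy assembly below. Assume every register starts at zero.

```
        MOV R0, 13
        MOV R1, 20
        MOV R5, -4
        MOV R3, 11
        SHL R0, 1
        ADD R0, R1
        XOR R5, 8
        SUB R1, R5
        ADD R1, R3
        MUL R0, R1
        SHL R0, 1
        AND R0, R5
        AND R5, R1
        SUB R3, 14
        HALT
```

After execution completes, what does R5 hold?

32

after MOV R0, 13: R0=13
after MOV R1, 20: R1=20
after MOV R5, -4: R5=-4
after MOV R3, 11: R3=11
after SHL R0, 1: R0=13<<1=26
after ADD R0, R1: R0=26+20=46
after XOR R5, 8: R5=(-4)^8=-12
after SUB R1, R5: R1=20-(-12)=32
after ADD R1, R3: R1=32+11=43
after MUL R0, R1: R0=46*43=1978
after SHL R0, 1: R0=1978<<1=3956
after AND R0, R5: R0=3956&(-12)=3956
after AND R5, R1: R5=(-12)&43=32
after SUB R3, 14: R3=11-14=-3
halt.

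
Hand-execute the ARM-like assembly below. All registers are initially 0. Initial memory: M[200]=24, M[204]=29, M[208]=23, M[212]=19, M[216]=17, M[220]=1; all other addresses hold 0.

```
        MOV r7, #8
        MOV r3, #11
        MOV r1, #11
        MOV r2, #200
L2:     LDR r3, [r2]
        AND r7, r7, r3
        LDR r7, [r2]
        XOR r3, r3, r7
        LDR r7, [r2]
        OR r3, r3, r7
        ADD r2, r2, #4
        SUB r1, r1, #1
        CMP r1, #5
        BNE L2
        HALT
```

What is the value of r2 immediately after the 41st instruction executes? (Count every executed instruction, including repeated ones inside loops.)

MOV r7, #8 → r7=8
MOV r3, #11 → r3=11
MOV r1, #11 → r1=11
MOV r2, #200 → r2=200
LDR r3, [r2] → r3=M[200]=24
AND r7, r7, r3 → r7=8&24=8
LDR r7, [r2] → r7=M[200]=24
XOR r3, r3, r7 → r3=24^24=0
LDR r7, [r2] → r7=M[200]=24
OR r3, r3, r7 → r3=0|24=24
ADD r2, r2, #4 → r2=200+4=204
SUB r1, r1, #1 → r1=11-1=10
CMP r1, #5  (cmp 10,5)
BNE L2: taken
LDR r3, [r2] → r3=M[204]=29
AND r7, r7, r3 → r7=24&29=24
LDR r7, [r2] → r7=M[204]=29
XOR r3, r3, r7 → r3=29^29=0
LDR r7, [r2] → r7=M[204]=29
OR r3, r3, r7 → r3=0|29=29
ADD r2, r2, #4 → r2=204+4=208
SUB r1, r1, #1 → r1=10-1=9
CMP r1, #5  (cmp 9,5)
BNE L2: taken
LDR r3, [r2] → r3=M[208]=23
AND r7, r7, r3 → r7=29&23=21
LDR r7, [r2] → r7=M[208]=23
XOR r3, r3, r7 → r3=23^23=0
LDR r7, [r2] → r7=M[208]=23
OR r3, r3, r7 → r3=0|23=23
ADD r2, r2, #4 → r2=208+4=212
SUB r1, r1, #1 → r1=9-1=8
CMP r1, #5  (cmp 8,5)
BNE L2: taken
LDR r3, [r2] → r3=M[212]=19
AND r7, r7, r3 → r7=23&19=19
LDR r7, [r2] → r7=M[212]=19
XOR r3, r3, r7 → r3=19^19=0
LDR r7, [r2] → r7=M[212]=19
OR r3, r3, r7 → r3=0|19=19
ADD r2, r2, #4 → r2=212+4=216
After step 41: r2 = 216.

216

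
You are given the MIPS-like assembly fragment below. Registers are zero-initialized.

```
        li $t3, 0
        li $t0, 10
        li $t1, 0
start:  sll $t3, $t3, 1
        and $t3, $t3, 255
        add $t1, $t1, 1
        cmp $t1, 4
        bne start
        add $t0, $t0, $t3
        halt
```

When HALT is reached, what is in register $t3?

after li $t3, 0: $t3=0
after li $t0, 10: $t0=10
after li $t1, 0: $t1=0
after sll $t3, $t3, 1: $t3=0<<1=0
after and $t3, $t3, 255: $t3=0&255=0
after add $t1, $t1, 1: $t1=0+1=1
cmp $t1, 4  (cmp 1,4)
bne start: taken
after sll $t3, $t3, 1: $t3=0<<1=0
after and $t3, $t3, 255: $t3=0&255=0
after add $t1, $t1, 1: $t1=1+1=2
cmp $t1, 4  (cmp 2,4)
bne start: taken
after sll $t3, $t3, 1: $t3=0<<1=0
after and $t3, $t3, 255: $t3=0&255=0
after add $t1, $t1, 1: $t1=2+1=3
cmp $t1, 4  (cmp 3,4)
bne start: taken
after sll $t3, $t3, 1: $t3=0<<1=0
after and $t3, $t3, 255: $t3=0&255=0
after add $t1, $t1, 1: $t1=3+1=4
cmp $t1, 4  (cmp 4,4)
bne start: not taken
after add $t0, $t0, $t3: $t0=10+0=10
halt.

0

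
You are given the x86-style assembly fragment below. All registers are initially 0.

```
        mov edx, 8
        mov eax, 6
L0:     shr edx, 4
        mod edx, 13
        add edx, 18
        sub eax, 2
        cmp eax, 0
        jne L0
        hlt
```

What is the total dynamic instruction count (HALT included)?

21

mov edx, 8 → edx=8
mov eax, 6 → eax=6
shr edx, 4 → edx=8>>4=0
mod edx, 13 → edx=0%13=0
add edx, 18 → edx=0+18=18
sub eax, 2 → eax=6-2=4
cmp eax, 0  (cmp 4,0)
jne L0: taken
shr edx, 4 → edx=18>>4=1
mod edx, 13 → edx=1%13=1
add edx, 18 → edx=1+18=19
sub eax, 2 → eax=4-2=2
cmp eax, 0  (cmp 2,0)
jne L0: taken
shr edx, 4 → edx=19>>4=1
mod edx, 13 → edx=1%13=1
add edx, 18 → edx=1+18=19
sub eax, 2 → eax=2-2=0
cmp eax, 0  (cmp 0,0)
jne L0: not taken
halt.
Total executed instructions: 21.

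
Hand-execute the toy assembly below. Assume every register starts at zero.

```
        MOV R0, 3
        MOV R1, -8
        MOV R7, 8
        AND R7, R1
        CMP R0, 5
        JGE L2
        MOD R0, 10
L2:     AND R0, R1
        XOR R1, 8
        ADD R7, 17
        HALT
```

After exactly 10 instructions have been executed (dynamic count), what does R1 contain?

MOV R0, 3 → R0=3
MOV R1, -8 → R1=-8
MOV R7, 8 → R7=8
AND R7, R1 → R7=8&(-8)=8
CMP R0, 5  (cmp 3,5)
JGE L2: not taken
MOD R0, 10 → R0=3%10=3
AND R0, R1 → R0=3&(-8)=0
XOR R1, 8 → R1=(-8)^8=-16
ADD R7, 17 → R7=8+17=25
After step 10: R1 = -16.

-16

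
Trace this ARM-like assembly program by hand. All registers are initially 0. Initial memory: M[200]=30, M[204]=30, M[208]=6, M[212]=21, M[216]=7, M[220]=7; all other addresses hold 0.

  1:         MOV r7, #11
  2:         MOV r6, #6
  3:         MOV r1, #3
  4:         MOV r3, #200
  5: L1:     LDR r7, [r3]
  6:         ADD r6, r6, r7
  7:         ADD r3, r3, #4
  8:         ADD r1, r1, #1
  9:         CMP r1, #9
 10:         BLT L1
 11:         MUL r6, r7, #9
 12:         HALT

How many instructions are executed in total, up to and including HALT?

r7=11
r6=6
r1=3
r3=200
r7=M[200]=30
r6=6+30=36
r3=200+4=204
r1=3+1=4
CMP r1, #9  (cmp 4,9)
BLT L1: taken
r7=M[204]=30
r6=36+30=66
r3=204+4=208
r1=4+1=5
CMP r1, #9  (cmp 5,9)
BLT L1: taken
r7=M[208]=6
r6=66+6=72
r3=208+4=212
r1=5+1=6
CMP r1, #9  (cmp 6,9)
BLT L1: taken
r7=M[212]=21
r6=72+21=93
r3=212+4=216
r1=6+1=7
CMP r1, #9  (cmp 7,9)
BLT L1: taken
r7=M[216]=7
r6=93+7=100
r3=216+4=220
r1=7+1=8
CMP r1, #9  (cmp 8,9)
BLT L1: taken
r7=M[220]=7
r6=100+7=107
r3=220+4=224
r1=8+1=9
CMP r1, #9  (cmp 9,9)
BLT L1: not taken
r6=7*9=63
halt.
Total executed instructions: 42.

42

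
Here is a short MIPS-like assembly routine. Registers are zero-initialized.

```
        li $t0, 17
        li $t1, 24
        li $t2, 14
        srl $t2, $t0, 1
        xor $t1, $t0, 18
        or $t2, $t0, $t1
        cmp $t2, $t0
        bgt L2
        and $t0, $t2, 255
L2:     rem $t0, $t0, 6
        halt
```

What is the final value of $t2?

19

$t0=17
$t1=24
$t2=14
$t2=17>>1=8
$t1=17^18=3
$t2=17|3=19
cmp $t2, $t0  (cmp 19,17)
bgt L2: taken
$t0=17%6=5
halt.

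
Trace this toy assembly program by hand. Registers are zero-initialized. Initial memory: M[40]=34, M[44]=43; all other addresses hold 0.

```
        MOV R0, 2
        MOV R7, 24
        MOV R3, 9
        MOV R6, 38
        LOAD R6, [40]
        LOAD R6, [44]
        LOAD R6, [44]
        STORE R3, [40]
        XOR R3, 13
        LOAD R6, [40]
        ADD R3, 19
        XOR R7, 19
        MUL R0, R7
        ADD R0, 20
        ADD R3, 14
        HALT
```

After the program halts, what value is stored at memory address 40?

MOV R0, 2 → R0=2
MOV R7, 24 → R7=24
MOV R3, 9 → R3=9
MOV R6, 38 → R6=38
LOAD R6, [40] → R6=M[40]=34
LOAD R6, [44] → R6=M[44]=43
LOAD R6, [44] → R6=M[44]=43
STORE R3, [40] → M[40]=9
XOR R3, 13 → R3=9^13=4
LOAD R6, [40] → R6=M[40]=9
ADD R3, 19 → R3=4+19=23
XOR R7, 19 → R7=24^19=11
MUL R0, R7 → R0=2*11=22
ADD R0, 20 → R0=22+20=42
ADD R3, 14 → R3=23+14=37
halt.

9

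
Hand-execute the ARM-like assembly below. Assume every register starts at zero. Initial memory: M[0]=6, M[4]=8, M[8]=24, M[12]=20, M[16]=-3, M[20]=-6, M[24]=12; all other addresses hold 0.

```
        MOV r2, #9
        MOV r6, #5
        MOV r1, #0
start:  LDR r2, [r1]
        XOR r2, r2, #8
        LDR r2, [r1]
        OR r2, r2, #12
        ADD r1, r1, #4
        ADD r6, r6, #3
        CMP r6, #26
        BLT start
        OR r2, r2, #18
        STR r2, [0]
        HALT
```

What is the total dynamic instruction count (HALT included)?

62

MOV r2, #9 → r2=9
MOV r6, #5 → r6=5
MOV r1, #0 → r1=0
LDR r2, [r1] → r2=M[0]=6
XOR r2, r2, #8 → r2=6^8=14
LDR r2, [r1] → r2=M[0]=6
OR r2, r2, #12 → r2=6|12=14
ADD r1, r1, #4 → r1=0+4=4
ADD r6, r6, #3 → r6=5+3=8
CMP r6, #26  (cmp 8,26)
BLT start: taken
LDR r2, [r1] → r2=M[4]=8
XOR r2, r2, #8 → r2=8^8=0
LDR r2, [r1] → r2=M[4]=8
OR r2, r2, #12 → r2=8|12=12
ADD r1, r1, #4 → r1=4+4=8
ADD r6, r6, #3 → r6=8+3=11
CMP r6, #26  (cmp 11,26)
BLT start: taken
LDR r2, [r1] → r2=M[8]=24
XOR r2, r2, #8 → r2=24^8=16
LDR r2, [r1] → r2=M[8]=24
OR r2, r2, #12 → r2=24|12=28
ADD r1, r1, #4 → r1=8+4=12
ADD r6, r6, #3 → r6=11+3=14
CMP r6, #26  (cmp 14,26)
BLT start: taken
LDR r2, [r1] → r2=M[12]=20
XOR r2, r2, #8 → r2=20^8=28
LDR r2, [r1] → r2=M[12]=20
OR r2, r2, #12 → r2=20|12=28
ADD r1, r1, #4 → r1=12+4=16
ADD r6, r6, #3 → r6=14+3=17
CMP r6, #26  (cmp 17,26)
BLT start: taken
LDR r2, [r1] → r2=M[16]=-3
XOR r2, r2, #8 → r2=(-3)^8=-11
LDR r2, [r1] → r2=M[16]=-3
OR r2, r2, #12 → r2=(-3)|12=-3
ADD r1, r1, #4 → r1=16+4=20
ADD r6, r6, #3 → r6=17+3=20
CMP r6, #26  (cmp 20,26)
BLT start: taken
LDR r2, [r1] → r2=M[20]=-6
XOR r2, r2, #8 → r2=(-6)^8=-14
LDR r2, [r1] → r2=M[20]=-6
OR r2, r2, #12 → r2=(-6)|12=-2
ADD r1, r1, #4 → r1=20+4=24
ADD r6, r6, #3 → r6=20+3=23
CMP r6, #26  (cmp 23,26)
BLT start: taken
LDR r2, [r1] → r2=M[24]=12
XOR r2, r2, #8 → r2=12^8=4
LDR r2, [r1] → r2=M[24]=12
OR r2, r2, #12 → r2=12|12=12
ADD r1, r1, #4 → r1=24+4=28
ADD r6, r6, #3 → r6=23+3=26
CMP r6, #26  (cmp 26,26)
BLT start: not taken
OR r2, r2, #18 → r2=12|18=30
STR r2, [0] → M[0]=30
halt.
Total executed instructions: 62.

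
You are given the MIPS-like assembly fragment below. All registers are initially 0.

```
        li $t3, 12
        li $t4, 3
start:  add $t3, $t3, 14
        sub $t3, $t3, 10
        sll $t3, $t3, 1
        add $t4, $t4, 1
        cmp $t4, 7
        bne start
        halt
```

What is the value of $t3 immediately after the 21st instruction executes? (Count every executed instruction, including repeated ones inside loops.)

$t3=12
$t4=3
$t3=12+14=26
$t3=26-10=16
$t3=16<<1=32
$t4=3+1=4
cmp $t4, 7  (cmp 4,7)
bne start: taken
$t3=32+14=46
$t3=46-10=36
$t3=36<<1=72
$t4=4+1=5
cmp $t4, 7  (cmp 5,7)
bne start: taken
$t3=72+14=86
$t3=86-10=76
$t3=76<<1=152
$t4=5+1=6
cmp $t4, 7  (cmp 6,7)
bne start: taken
$t3=152+14=166
After step 21: $t3 = 166.

166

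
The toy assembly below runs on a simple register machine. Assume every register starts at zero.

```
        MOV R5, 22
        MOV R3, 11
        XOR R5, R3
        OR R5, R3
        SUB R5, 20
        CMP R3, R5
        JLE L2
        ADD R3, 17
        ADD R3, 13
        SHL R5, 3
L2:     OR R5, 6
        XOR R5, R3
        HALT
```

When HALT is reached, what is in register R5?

after MOV R5, 22: R5=22
after MOV R3, 11: R3=11
after XOR R5, R3: R5=22^11=29
after OR R5, R3: R5=29|11=31
after SUB R5, 20: R5=31-20=11
CMP R3, R5  (cmp 11,11)
JLE L2: taken
after OR R5, 6: R5=11|6=15
after XOR R5, R3: R5=15^11=4
halt.

4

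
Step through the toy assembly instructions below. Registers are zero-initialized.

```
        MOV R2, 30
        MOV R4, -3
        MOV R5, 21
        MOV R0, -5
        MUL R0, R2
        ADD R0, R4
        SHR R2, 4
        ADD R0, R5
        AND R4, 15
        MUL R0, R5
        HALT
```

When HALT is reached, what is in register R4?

R2=30
R4=-3
R5=21
R0=-5
R0=(-5)*30=-150
R0=(-150)+(-3)=-153
R2=30>>4=1
R0=(-153)+21=-132
R4=(-3)&15=13
R0=(-132)*21=-2772
halt.

13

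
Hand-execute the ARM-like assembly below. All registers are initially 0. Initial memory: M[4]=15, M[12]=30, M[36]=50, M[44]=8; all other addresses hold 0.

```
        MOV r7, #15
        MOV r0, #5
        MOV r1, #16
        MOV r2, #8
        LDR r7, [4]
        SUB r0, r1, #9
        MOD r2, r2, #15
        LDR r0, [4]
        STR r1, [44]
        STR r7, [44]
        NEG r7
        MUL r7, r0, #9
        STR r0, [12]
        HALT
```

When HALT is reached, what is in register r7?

135

MOV r7, #15 → r7=15
MOV r0, #5 → r0=5
MOV r1, #16 → r1=16
MOV r2, #8 → r2=8
LDR r7, [4] → r7=M[4]=15
SUB r0, r1, #9 → r0=16-9=7
MOD r2, r2, #15 → r2=8%15=8
LDR r0, [4] → r0=M[4]=15
STR r1, [44] → M[44]=16
STR r7, [44] → M[44]=15
NEG r7 → r7=-(15)=-15
MUL r7, r0, #9 → r7=15*9=135
STR r0, [12] → M[12]=15
halt.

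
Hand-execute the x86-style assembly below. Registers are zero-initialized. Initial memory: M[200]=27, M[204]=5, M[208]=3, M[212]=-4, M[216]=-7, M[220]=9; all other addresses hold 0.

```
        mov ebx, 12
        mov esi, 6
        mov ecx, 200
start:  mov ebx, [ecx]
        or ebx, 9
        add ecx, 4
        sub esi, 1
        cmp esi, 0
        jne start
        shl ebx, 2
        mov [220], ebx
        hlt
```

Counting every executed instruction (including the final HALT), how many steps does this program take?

42

after mov ebx, 12: ebx=12
after mov esi, 6: esi=6
after mov ecx, 200: ecx=200
after mov ebx, [ecx]: ebx=M[200]=27
after or ebx, 9: ebx=27|9=27
after add ecx, 4: ecx=200+4=204
after sub esi, 1: esi=6-1=5
cmp esi, 0  (cmp 5,0)
jne start: taken
after mov ebx, [ecx]: ebx=M[204]=5
after or ebx, 9: ebx=5|9=13
after add ecx, 4: ecx=204+4=208
after sub esi, 1: esi=5-1=4
cmp esi, 0  (cmp 4,0)
jne start: taken
after mov ebx, [ecx]: ebx=M[208]=3
after or ebx, 9: ebx=3|9=11
after add ecx, 4: ecx=208+4=212
after sub esi, 1: esi=4-1=3
cmp esi, 0  (cmp 3,0)
jne start: taken
after mov ebx, [ecx]: ebx=M[212]=-4
after or ebx, 9: ebx=(-4)|9=-3
after add ecx, 4: ecx=212+4=216
after sub esi, 1: esi=3-1=2
cmp esi, 0  (cmp 2,0)
jne start: taken
after mov ebx, [ecx]: ebx=M[216]=-7
after or ebx, 9: ebx=(-7)|9=-7
after add ecx, 4: ecx=216+4=220
after sub esi, 1: esi=2-1=1
cmp esi, 0  (cmp 1,0)
jne start: taken
after mov ebx, [ecx]: ebx=M[220]=9
after or ebx, 9: ebx=9|9=9
after add ecx, 4: ecx=220+4=224
after sub esi, 1: esi=1-1=0
cmp esi, 0  (cmp 0,0)
jne start: not taken
after shl ebx, 2: ebx=9<<2=36
mov [220], ebx → M[220]=36
halt.
Total executed instructions: 42.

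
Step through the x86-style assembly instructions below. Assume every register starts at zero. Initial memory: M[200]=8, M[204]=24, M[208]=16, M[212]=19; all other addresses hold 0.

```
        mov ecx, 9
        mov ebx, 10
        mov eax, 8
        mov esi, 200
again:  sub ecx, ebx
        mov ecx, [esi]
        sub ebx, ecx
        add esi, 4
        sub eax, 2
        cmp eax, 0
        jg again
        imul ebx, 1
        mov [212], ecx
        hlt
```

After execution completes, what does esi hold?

ecx=9
ebx=10
eax=8
esi=200
ecx=9-10=-1
ecx=M[200]=8
ebx=10-8=2
esi=200+4=204
eax=8-2=6
cmp eax, 0  (cmp 6,0)
jg again: taken
ecx=8-2=6
ecx=M[204]=24
ebx=2-24=-22
esi=204+4=208
eax=6-2=4
cmp eax, 0  (cmp 4,0)
jg again: taken
ecx=24-(-22)=46
ecx=M[208]=16
ebx=(-22)-16=-38
esi=208+4=212
eax=4-2=2
cmp eax, 0  (cmp 2,0)
jg again: taken
ecx=16-(-38)=54
ecx=M[212]=19
ebx=(-38)-19=-57
esi=212+4=216
eax=2-2=0
cmp eax, 0  (cmp 0,0)
jg again: not taken
ebx=(-57)*1=-57
mov [212], ecx → M[212]=19
halt.

216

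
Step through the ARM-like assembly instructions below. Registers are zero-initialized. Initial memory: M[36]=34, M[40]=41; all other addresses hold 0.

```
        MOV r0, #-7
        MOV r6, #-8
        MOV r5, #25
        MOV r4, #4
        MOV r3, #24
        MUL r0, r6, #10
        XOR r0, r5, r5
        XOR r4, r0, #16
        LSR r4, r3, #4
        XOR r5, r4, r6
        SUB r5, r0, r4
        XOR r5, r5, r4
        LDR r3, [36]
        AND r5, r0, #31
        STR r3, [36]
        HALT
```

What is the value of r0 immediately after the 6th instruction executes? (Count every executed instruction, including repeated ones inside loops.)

MOV r0, #-7 → r0=-7
MOV r6, #-8 → r6=-8
MOV r5, #25 → r5=25
MOV r4, #4 → r4=4
MOV r3, #24 → r3=24
MUL r0, r6, #10 → r0=(-8)*10=-80
After step 6: r0 = -80.

-80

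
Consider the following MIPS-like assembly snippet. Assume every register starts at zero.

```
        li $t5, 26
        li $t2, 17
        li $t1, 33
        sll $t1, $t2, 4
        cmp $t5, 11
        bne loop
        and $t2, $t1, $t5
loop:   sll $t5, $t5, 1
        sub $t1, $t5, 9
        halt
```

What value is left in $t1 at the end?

li $t5, 26 → $t5=26
li $t2, 17 → $t2=17
li $t1, 33 → $t1=33
sll $t1, $t2, 4 → $t1=17<<4=272
cmp $t5, 11  (cmp 26,11)
bne loop: taken
sll $t5, $t5, 1 → $t5=26<<1=52
sub $t1, $t5, 9 → $t1=52-9=43
halt.

43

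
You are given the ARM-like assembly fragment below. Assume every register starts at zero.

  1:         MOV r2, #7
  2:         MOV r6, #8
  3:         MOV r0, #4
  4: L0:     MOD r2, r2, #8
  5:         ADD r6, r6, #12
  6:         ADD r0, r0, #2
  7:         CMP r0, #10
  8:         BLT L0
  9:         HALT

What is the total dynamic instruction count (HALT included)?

19

MOV r2, #7 → r2=7
MOV r6, #8 → r6=8
MOV r0, #4 → r0=4
MOD r2, r2, #8 → r2=7%8=7
ADD r6, r6, #12 → r6=8+12=20
ADD r0, r0, #2 → r0=4+2=6
CMP r0, #10  (cmp 6,10)
BLT L0: taken
MOD r2, r2, #8 → r2=7%8=7
ADD r6, r6, #12 → r6=20+12=32
ADD r0, r0, #2 → r0=6+2=8
CMP r0, #10  (cmp 8,10)
BLT L0: taken
MOD r2, r2, #8 → r2=7%8=7
ADD r6, r6, #12 → r6=32+12=44
ADD r0, r0, #2 → r0=8+2=10
CMP r0, #10  (cmp 10,10)
BLT L0: not taken
halt.
Total executed instructions: 19.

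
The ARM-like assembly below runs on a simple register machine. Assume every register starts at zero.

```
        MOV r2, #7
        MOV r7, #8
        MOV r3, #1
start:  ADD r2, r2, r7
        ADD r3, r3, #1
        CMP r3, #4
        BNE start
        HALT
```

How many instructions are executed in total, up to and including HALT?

MOV r2, #7 → r2=7
MOV r7, #8 → r7=8
MOV r3, #1 → r3=1
ADD r2, r2, r7 → r2=7+8=15
ADD r3, r3, #1 → r3=1+1=2
CMP r3, #4  (cmp 2,4)
BNE start: taken
ADD r2, r2, r7 → r2=15+8=23
ADD r3, r3, #1 → r3=2+1=3
CMP r3, #4  (cmp 3,4)
BNE start: taken
ADD r2, r2, r7 → r2=23+8=31
ADD r3, r3, #1 → r3=3+1=4
CMP r3, #4  (cmp 4,4)
BNE start: not taken
halt.
Total executed instructions: 16.

16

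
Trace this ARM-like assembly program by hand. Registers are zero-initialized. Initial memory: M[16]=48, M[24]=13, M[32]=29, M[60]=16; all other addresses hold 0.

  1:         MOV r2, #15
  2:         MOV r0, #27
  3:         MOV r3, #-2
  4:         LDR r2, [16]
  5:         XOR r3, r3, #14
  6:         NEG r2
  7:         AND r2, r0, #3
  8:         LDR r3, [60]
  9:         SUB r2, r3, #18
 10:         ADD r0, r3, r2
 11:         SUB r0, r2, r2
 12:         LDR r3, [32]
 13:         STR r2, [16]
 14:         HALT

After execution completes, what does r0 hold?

after MOV r2, #15: r2=15
after MOV r0, #27: r0=27
after MOV r3, #-2: r3=-2
after LDR r2, [16]: r2=M[16]=48
after XOR r3, r3, #14: r3=(-2)^14=-16
after NEG r2: r2=-(48)=-48
after AND r2, r0, #3: r2=27&3=3
after LDR r3, [60]: r3=M[60]=16
after SUB r2, r3, #18: r2=16-18=-2
after ADD r0, r3, r2: r0=16+(-2)=14
after SUB r0, r2, r2: r0=(-2)-(-2)=0
after LDR r3, [32]: r3=M[32]=29
STR r2, [16] → M[16]=-2
halt.

0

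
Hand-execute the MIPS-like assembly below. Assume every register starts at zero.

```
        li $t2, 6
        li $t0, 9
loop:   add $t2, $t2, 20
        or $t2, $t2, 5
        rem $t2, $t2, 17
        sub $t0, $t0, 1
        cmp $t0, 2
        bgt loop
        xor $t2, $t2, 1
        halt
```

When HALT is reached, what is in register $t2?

4

li $t2, 6 → $t2=6
li $t0, 9 → $t0=9
add $t2, $t2, 20 → $t2=6+20=26
or $t2, $t2, 5 → $t2=26|5=31
rem $t2, $t2, 17 → $t2=31%17=14
sub $t0, $t0, 1 → $t0=9-1=8
cmp $t0, 2  (cmp 8,2)
bgt loop: taken
add $t2, $t2, 20 → $t2=14+20=34
or $t2, $t2, 5 → $t2=34|5=39
rem $t2, $t2, 17 → $t2=39%17=5
sub $t0, $t0, 1 → $t0=8-1=7
cmp $t0, 2  (cmp 7,2)
bgt loop: taken
add $t2, $t2, 20 → $t2=5+20=25
or $t2, $t2, 5 → $t2=25|5=29
rem $t2, $t2, 17 → $t2=29%17=12
sub $t0, $t0, 1 → $t0=7-1=6
cmp $t0, 2  (cmp 6,2)
bgt loop: taken
add $t2, $t2, 20 → $t2=12+20=32
or $t2, $t2, 5 → $t2=32|5=37
rem $t2, $t2, 17 → $t2=37%17=3
sub $t0, $t0, 1 → $t0=6-1=5
cmp $t0, 2  (cmp 5,2)
bgt loop: taken
add $t2, $t2, 20 → $t2=3+20=23
or $t2, $t2, 5 → $t2=23|5=23
rem $t2, $t2, 17 → $t2=23%17=6
sub $t0, $t0, 1 → $t0=5-1=4
cmp $t0, 2  (cmp 4,2)
bgt loop: taken
add $t2, $t2, 20 → $t2=6+20=26
or $t2, $t2, 5 → $t2=26|5=31
rem $t2, $t2, 17 → $t2=31%17=14
sub $t0, $t0, 1 → $t0=4-1=3
cmp $t0, 2  (cmp 3,2)
bgt loop: taken
add $t2, $t2, 20 → $t2=14+20=34
or $t2, $t2, 5 → $t2=34|5=39
rem $t2, $t2, 17 → $t2=39%17=5
sub $t0, $t0, 1 → $t0=3-1=2
cmp $t0, 2  (cmp 2,2)
bgt loop: not taken
xor $t2, $t2, 1 → $t2=5^1=4
halt.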